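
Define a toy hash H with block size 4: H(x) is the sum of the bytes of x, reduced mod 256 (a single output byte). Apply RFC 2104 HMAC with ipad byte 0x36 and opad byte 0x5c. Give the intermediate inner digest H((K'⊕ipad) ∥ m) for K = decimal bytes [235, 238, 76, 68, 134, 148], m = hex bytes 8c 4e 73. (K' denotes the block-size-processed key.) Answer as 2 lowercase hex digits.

a4

Key decimal bytes [235, 238, 76, 68, 134, 148] = eb ee 4c 44 86 94 is 6 bytes > B = 4, so hash it first: H(key) = 83, then zero-pad to 4 bytes: K' = 83 00 00 00.
K' ⊕ ipad = b5 36 36 36.
Inner input = b5 36 36 36 ∥ 8c 4e 73.
Inner hash: sum = 181+54+54+54+140+78+115 = 676; mod 256 = 164 → a4.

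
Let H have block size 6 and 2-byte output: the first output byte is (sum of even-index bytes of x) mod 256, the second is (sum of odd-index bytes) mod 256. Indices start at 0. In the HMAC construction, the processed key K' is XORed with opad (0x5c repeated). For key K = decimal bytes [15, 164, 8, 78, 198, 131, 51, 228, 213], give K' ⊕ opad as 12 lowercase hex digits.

b9055c5c5c5c

Key decimal bytes [15, 164, 8, 78, 198, 131, 51, 228, 213] = 0f a4 08 4e c6 83 33 e4 d5 is 9 bytes > B = 6, so hash it first: H(key) = e5 59, then zero-pad to 6 bytes: K' = e5 59 00 00 00 00.
XOR each byte with 0x5c: e5⊕5c=b9, 59⊕5c=05, 00⊕5c=5c, 00⊕5c=5c, 00⊕5c=5c, 00⊕5c=5c.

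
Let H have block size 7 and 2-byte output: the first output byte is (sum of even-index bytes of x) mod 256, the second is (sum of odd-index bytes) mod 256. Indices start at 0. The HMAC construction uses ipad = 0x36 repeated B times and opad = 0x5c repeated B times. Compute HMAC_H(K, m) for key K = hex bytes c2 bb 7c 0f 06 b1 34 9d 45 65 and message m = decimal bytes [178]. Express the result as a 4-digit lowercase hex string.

5e06

Key hex bytes c2 bb 7c 0f 06 b1 34 9d 45 65 is 10 bytes > B = 7, so hash it first: H(key) = bd 7d, then zero-pad to 7 bytes: K' = bd 7d 00 00 00 00 00.
K' ⊕ ipad = 8b 4b 36 36 36 36 36.  K' ⊕ opad = e1 21 5c 5c 5c 5c 5c.
Inner input = (K'⊕ipad) ∥ m = 8b 4b 36 36 36 36 36 ∥ b2.
Inner hash: even-index sum = 301 mod 256 = 45; odd-index sum = 361 mod 256 = 105 → 2d 69.
Outer input = (K'⊕opad) ∥ inner = e1 21 5c 5c 5c 5c 5c ∥ 2d 69.
Outer hash (tag): even-index sum = 606 mod 256 = 94; odd-index sum = 262 mod 256 = 6 → 5e 06.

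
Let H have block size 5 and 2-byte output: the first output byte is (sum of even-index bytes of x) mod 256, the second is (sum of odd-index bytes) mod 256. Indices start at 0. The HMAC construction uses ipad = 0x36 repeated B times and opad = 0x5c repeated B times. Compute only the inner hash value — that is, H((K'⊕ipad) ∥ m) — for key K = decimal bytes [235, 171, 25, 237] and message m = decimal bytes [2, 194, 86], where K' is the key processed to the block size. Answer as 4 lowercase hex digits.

Key decimal bytes [235, 171, 25, 237] = eb ab 19 ed is 4 bytes ≤ B = 5; zero-pad to 5 bytes: K' = eb ab 19 ed 00.
K' ⊕ ipad = dd 9d 2f db 36.
Inner input = dd 9d 2f db 36 ∥ 02 c2 56.
Inner hash: even-index sum = 516 mod 256 = 4; odd-index sum = 464 mod 256 = 208 → 04 d0.

04d0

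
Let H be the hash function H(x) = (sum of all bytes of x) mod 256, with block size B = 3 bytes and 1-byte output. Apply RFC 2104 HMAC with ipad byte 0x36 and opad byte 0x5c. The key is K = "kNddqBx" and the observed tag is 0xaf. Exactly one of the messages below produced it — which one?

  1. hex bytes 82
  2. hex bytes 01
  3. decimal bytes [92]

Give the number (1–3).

Key "kNddqBx" = 6b 4e 64 64 71 42 78 is 7 bytes > B = 3, so hash it first: H(key) = ac, then zero-pad to 3 bytes: K' = ac 00 00.
K' ⊕ ipad = 9a 36 36; K' ⊕ opad = f0 5c 5c.
m1: inner = H(9a 36 36 82) = 88; tag = H(f0 5c 5c 88) = 30
m2: inner = H(9a 36 36 01) = 07; tag = H(f0 5c 5c 07) = af ← matches
m3: inner = H(9a 36 36 5c) = 62; tag = H(f0 5c 5c 62) = 0a

2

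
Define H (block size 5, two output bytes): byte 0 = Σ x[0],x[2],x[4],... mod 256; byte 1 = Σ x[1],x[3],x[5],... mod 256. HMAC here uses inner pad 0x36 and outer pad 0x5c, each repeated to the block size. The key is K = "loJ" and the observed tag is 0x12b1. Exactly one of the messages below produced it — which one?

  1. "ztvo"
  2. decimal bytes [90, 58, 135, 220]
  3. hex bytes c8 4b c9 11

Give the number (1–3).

Key "loJ" = 6c 6f 4a is 3 bytes ≤ B = 5; zero-pad to 5 bytes: K' = 6c 6f 4a 00 00.
K' ⊕ ipad = 5a 59 7c 36 36; K' ⊕ opad = 30 33 16 5c 5c.
m1: inner = H(5a 59 7c 36 36 7a 74 76 6f) = ef 7f; tag = H(30 33 16 5c 5c ef 7f) = 217e
m2: inner = H(5a 59 7c 36 36 5a 3a 87 dc) = 22 70; tag = H(30 33 16 5c 5c 22 70) = 12b1 ← matches
m3: inner = H(5a 59 7c 36 36 c8 4b c9 11) = 68 20; tag = H(30 33 16 5c 5c 68 20) = c2f7

2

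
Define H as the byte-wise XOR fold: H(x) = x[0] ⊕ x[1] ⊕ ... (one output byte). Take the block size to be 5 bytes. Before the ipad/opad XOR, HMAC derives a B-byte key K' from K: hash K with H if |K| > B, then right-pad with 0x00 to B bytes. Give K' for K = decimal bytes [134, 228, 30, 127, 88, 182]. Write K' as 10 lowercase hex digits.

ed00000000

|K| = 6 > B = 5, so first hash the key.
H(K): XOR 86⊕e4⊕1e⊕7f⊕58⊕b6 = ed.
Zero-pad H(K) = ed to 5 bytes: K' = ed 00 00 00 00.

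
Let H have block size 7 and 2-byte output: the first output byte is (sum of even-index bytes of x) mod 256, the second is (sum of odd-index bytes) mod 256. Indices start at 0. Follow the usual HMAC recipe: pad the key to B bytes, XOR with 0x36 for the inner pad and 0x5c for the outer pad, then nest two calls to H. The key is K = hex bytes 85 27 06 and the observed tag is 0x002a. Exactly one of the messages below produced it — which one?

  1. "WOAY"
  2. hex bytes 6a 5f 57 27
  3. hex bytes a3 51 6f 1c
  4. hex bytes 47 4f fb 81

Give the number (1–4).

Key hex bytes 85 27 06 is 3 bytes ≤ B = 7; zero-pad to 7 bytes: K' = 85 27 06 00 00 00 00.
K' ⊕ ipad = b3 11 30 36 36 36 36; K' ⊕ opad = d9 7b 5a 5c 5c 5c 5c.
m1: inner = H(b3 11 30 36 36 36 36 57 4f 41 59) = f7 15; tag = H(d9 7b 5a 5c 5c 5c 5c f7 15) = 002a ← matches
m2: inner = H(b3 11 30 36 36 36 36 6a 5f 57 27) = d5 3e; tag = H(d9 7b 5a 5c 5c 5c 5c d5 3e) = 2908
m3: inner = H(b3 11 30 36 36 36 36 a3 51 6f 1c) = bc 8f; tag = H(d9 7b 5a 5c 5c 5c 5c bc 8f) = 7aef
m4: inner = H(b3 11 30 36 36 36 36 47 4f fb 81) = 1f bf; tag = H(d9 7b 5a 5c 5c 5c 5c 1f bf) = aa52

1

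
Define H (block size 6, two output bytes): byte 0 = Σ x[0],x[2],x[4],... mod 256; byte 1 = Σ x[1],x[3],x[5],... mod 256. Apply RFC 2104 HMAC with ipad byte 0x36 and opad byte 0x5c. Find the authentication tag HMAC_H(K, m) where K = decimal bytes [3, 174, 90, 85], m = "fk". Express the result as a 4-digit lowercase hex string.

Key decimal bytes [3, 174, 90, 85] = 03 ae 5a 55 is 4 bytes ≤ B = 6; zero-pad to 6 bytes: K' = 03 ae 5a 55 00 00.
K' ⊕ ipad = 35 98 6c 63 36 36.  K' ⊕ opad = 5f f2 06 09 5c 5c.
Inner input = (K'⊕ipad) ∥ m = 35 98 6c 63 36 36 ∥ 66 6b.
Inner hash: even-index sum = 317 mod 256 = 61; odd-index sum = 412 mod 256 = 156 → 3d 9c.
Outer input = (K'⊕opad) ∥ inner = 5f f2 06 09 5c 5c ∥ 3d 9c.
Outer hash (tag): even-index sum = 254 mod 256 = 254; odd-index sum = 499 mod 256 = 243 → fe f3.

fef3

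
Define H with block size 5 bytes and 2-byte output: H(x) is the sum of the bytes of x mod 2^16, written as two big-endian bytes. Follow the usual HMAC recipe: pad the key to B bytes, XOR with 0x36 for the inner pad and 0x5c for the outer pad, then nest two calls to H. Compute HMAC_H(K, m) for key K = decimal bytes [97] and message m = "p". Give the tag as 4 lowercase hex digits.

024d

Key decimal bytes [97] = 61 is 1 byte ≤ B = 5; zero-pad to 5 bytes: K' = 61 00 00 00 00.
K' ⊕ ipad = 57 36 36 36 36.  K' ⊕ opad = 3d 5c 5c 5c 5c.
Inner input = (K'⊕ipad) ∥ m = 57 36 36 36 36 ∥ 70.
Inner hash: sum = 87+54+54+54+54+112 = 415 → 01 9f.
Outer input = (K'⊕opad) ∥ inner = 3d 5c 5c 5c 5c ∥ 01 9f.
Outer hash (tag): sum = 61+92+92+92+92+1+159 = 589 → 02 4d.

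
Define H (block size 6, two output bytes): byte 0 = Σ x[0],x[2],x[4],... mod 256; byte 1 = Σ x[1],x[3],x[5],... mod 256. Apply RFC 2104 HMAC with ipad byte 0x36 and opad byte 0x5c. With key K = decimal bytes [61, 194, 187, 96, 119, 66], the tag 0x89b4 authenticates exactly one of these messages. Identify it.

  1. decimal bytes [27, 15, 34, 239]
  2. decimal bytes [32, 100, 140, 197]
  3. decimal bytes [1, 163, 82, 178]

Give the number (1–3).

1

Key decimal bytes [61, 194, 187, 96, 119, 66] = 3d c2 bb 60 77 42 is exactly B = 6 bytes: K' = 3d c2 bb 60 77 42.
K' ⊕ ipad = 0b f4 8d 56 41 74; K' ⊕ opad = 61 9e e7 3c 2b 1e.
m1: inner = H(0b f4 8d 56 41 74 1b 0f 22 ef) = 16 bc; tag = H(61 9e e7 3c 2b 1e 16 bc) = 89b4 ← matches
m2: inner = H(0b f4 8d 56 41 74 20 64 8c c5) = 85 e7; tag = H(61 9e e7 3c 2b 1e 85 e7) = f8df
m3: inner = H(0b f4 8d 56 41 74 01 a3 52 b2) = 2c 13; tag = H(61 9e e7 3c 2b 1e 2c 13) = 9f0b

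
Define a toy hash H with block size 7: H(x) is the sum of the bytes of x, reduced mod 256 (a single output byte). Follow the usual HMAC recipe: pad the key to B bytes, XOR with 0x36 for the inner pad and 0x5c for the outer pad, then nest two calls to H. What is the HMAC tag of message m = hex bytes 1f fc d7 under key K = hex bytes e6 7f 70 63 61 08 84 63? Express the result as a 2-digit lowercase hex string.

Key hex bytes e6 7f 70 63 61 08 84 63 is 8 bytes > B = 7, so hash it first: H(key) = 88, then zero-pad to 7 bytes: K' = 88 00 00 00 00 00 00.
K' ⊕ ipad = be 36 36 36 36 36 36.  K' ⊕ opad = d4 5c 5c 5c 5c 5c 5c.
Inner input = (K'⊕ipad) ∥ m = be 36 36 36 36 36 36 ∥ 1f fc d7.
Inner hash: sum = 190+54+54+54+54+54+54+31+252+215 = 1012; mod 256 = 244 → f4.
Outer input = (K'⊕opad) ∥ inner = d4 5c 5c 5c 5c 5c 5c ∥ f4.
Outer hash (tag): sum = 212+92+92+92+92+92+92+244 = 1008; mod 256 = 240 → f0.

f0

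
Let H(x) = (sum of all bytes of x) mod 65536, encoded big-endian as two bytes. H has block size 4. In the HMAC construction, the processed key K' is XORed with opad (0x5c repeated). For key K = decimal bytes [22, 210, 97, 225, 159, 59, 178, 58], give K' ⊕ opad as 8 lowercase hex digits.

5fac5c5c

Key decimal bytes [22, 210, 97, 225, 159, 59, 178, 58] = 16 d2 61 e1 9f 3b b2 3a is 8 bytes > B = 4, so hash it first: H(key) = 03 f0, then zero-pad to 4 bytes: K' = 03 f0 00 00.
XOR each byte with 0x5c: 03⊕5c=5f, f0⊕5c=ac, 00⊕5c=5c, 00⊕5c=5c.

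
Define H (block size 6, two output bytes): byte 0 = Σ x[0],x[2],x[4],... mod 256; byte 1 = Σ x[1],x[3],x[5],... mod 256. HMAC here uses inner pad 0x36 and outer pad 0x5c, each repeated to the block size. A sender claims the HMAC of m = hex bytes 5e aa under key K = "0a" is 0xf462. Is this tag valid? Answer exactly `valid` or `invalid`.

valid

Key "0a" = 30 61 is 2 bytes ≤ B = 6; zero-pad to 6 bytes: K' = 30 61 00 00 00 00.
K' ⊕ ipad = 06 57 36 36 36 36; K' ⊕ opad = 6c 3d 5c 5c 5c 5c.
Inner hash: even-index sum = 208 mod 256 = 208; odd-index sum = 365 mod 256 = 109 → d0 6d.
Outer hash (recomputed tag): even-index sum = 500 mod 256 = 244; odd-index sum = 354 mod 256 = 98 → f4 62.
Recomputed tag = f462; claimed = f462 → match.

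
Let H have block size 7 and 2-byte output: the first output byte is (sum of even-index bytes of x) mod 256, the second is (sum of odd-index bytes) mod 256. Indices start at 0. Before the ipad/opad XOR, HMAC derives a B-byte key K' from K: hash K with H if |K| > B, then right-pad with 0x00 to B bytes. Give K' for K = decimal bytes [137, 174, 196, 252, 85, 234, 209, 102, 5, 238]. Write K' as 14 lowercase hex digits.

78e80000000000

|K| = 10 > B = 7, so first hash the key.
H(K): even-index sum = 632 mod 256 = 120; odd-index sum = 1000 mod 256 = 232 → 78 e8.
Zero-pad H(K) = 78 e8 to 7 bytes: K' = 78 e8 00 00 00 00 00.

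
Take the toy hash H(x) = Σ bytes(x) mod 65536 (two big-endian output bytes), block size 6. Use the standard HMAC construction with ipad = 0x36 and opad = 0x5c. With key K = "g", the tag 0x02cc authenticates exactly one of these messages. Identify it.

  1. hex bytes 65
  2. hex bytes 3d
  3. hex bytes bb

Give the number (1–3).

Key "g" = 67 is 1 byte ≤ B = 6; zero-pad to 6 bytes: K' = 67 00 00 00 00 00.
K' ⊕ ipad = 51 36 36 36 36 36; K' ⊕ opad = 3b 5c 5c 5c 5c 5c.
m1: inner = H(51 36 36 36 36 36 65) = 01 c4; tag = H(3b 5c 5c 5c 5c 5c 01 c4) = 02cc ← matches
m2: inner = H(51 36 36 36 36 36 3d) = 01 9c; tag = H(3b 5c 5c 5c 5c 5c 01 9c) = 02a4
m3: inner = H(51 36 36 36 36 36 bb) = 02 1a; tag = H(3b 5c 5c 5c 5c 5c 02 1a) = 0223

1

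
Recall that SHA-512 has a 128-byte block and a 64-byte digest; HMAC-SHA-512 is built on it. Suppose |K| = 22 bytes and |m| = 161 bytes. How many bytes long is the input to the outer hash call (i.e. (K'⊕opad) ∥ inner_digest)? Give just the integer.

Key is 22 ≤ 128 bytes, zero-padded: |K'| = 128.
Outer input = (K'⊕opad) ∥ H(inner) → 128 + 64 = 192 bytes.

192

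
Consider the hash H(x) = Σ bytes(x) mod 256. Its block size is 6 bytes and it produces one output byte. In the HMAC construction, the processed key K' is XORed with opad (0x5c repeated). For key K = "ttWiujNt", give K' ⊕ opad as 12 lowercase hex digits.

Key "ttWiujNt" = 74 74 57 69 75 6a 4e 74 is 8 bytes > B = 6, so hash it first: H(key) = 49, then zero-pad to 6 bytes: K' = 49 00 00 00 00 00.
XOR each byte with 0x5c: 49⊕5c=15, 00⊕5c=5c, 00⊕5c=5c, 00⊕5c=5c, 00⊕5c=5c, 00⊕5c=5c.

155c5c5c5c5c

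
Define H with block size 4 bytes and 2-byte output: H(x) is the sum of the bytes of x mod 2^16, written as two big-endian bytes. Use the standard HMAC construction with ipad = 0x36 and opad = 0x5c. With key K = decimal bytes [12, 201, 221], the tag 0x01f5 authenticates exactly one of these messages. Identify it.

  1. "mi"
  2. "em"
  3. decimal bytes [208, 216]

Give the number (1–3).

1

Key decimal bytes [12, 201, 221] = 0c c9 dd is 3 bytes ≤ B = 4; zero-pad to 4 bytes: K' = 0c c9 dd 00.
K' ⊕ ipad = 3a ff eb 36; K' ⊕ opad = 50 95 81 5c.
m1: inner = H(3a ff eb 36 6d 69) = 03 30; tag = H(50 95 81 5c 03 30) = 01f5 ← matches
m2: inner = H(3a ff eb 36 65 6d) = 03 2c; tag = H(50 95 81 5c 03 2c) = 01f1
m3: inner = H(3a ff eb 36 d0 d8) = 04 02; tag = H(50 95 81 5c 04 02) = 01c8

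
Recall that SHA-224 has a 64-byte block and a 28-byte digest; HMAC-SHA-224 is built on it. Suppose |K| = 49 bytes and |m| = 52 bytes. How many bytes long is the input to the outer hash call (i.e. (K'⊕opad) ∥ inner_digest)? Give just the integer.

Key is 49 ≤ 64 bytes, zero-padded: |K'| = 64.
Outer input = (K'⊕opad) ∥ H(inner) → 64 + 28 = 92 bytes.

92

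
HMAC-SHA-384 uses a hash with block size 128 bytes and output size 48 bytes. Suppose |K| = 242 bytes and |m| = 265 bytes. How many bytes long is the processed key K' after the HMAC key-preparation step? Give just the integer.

128

Key is 242 > 128 bytes, so it is hashed to 48 bytes then zero-padded to 128: |K'| = 128.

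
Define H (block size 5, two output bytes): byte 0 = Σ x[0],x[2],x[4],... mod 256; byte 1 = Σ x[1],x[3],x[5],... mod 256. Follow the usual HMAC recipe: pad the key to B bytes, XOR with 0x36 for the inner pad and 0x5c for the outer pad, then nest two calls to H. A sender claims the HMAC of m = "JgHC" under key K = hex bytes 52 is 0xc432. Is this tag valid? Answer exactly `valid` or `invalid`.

Key hex bytes 52 is 1 byte ≤ B = 5; zero-pad to 5 bytes: K' = 52 00 00 00 00.
K' ⊕ ipad = 64 36 36 36 36; K' ⊕ opad = 0e 5c 5c 5c 5c.
Inner hash: even-index sum = 378 mod 256 = 122; odd-index sum = 254 mod 256 = 254 → 7a fe.
Outer hash (recomputed tag): even-index sum = 452 mod 256 = 196; odd-index sum = 306 mod 256 = 50 → c4 32.
Recomputed tag = c432; claimed = c432 → match.

valid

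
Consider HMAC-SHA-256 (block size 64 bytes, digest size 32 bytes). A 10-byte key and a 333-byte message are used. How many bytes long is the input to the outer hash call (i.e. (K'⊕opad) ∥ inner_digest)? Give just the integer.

Key is 10 ≤ 64 bytes, zero-padded: |K'| = 64.
Outer input = (K'⊕opad) ∥ H(inner) → 64 + 32 = 96 bytes.

96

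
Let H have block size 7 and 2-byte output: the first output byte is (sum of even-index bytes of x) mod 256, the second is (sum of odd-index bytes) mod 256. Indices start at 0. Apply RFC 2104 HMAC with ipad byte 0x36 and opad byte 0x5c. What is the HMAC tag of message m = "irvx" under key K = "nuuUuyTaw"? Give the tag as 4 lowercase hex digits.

7051

Key "nuuUuyTaw" = 6e 75 75 55 75 79 54 61 77 is 9 bytes > B = 7, so hash it first: H(key) = 23 a4, then zero-pad to 7 bytes: K' = 23 a4 00 00 00 00 00.
K' ⊕ ipad = 15 92 36 36 36 36 36.  K' ⊕ opad = 7f f8 5c 5c 5c 5c 5c.
Inner input = (K'⊕ipad) ∥ m = 15 92 36 36 36 36 36 ∥ 69 72 76 78.
Inner hash: even-index sum = 417 mod 256 = 161; odd-index sum = 477 mod 256 = 221 → a1 dd.
Outer input = (K'⊕opad) ∥ inner = 7f f8 5c 5c 5c 5c 5c ∥ a1 dd.
Outer hash (tag): even-index sum = 624 mod 256 = 112; odd-index sum = 593 mod 256 = 81 → 70 51.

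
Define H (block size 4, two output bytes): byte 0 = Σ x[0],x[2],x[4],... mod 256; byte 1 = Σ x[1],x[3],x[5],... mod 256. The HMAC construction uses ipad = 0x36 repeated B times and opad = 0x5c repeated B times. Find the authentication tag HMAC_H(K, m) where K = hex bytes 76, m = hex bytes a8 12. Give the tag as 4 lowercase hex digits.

Key hex bytes 76 is 1 byte ≤ B = 4; zero-pad to 4 bytes: K' = 76 00 00 00.
K' ⊕ ipad = 40 36 36 36.  K' ⊕ opad = 2a 5c 5c 5c.
Inner input = (K'⊕ipad) ∥ m = 40 36 36 36 ∥ a8 12.
Inner hash: even-index sum = 286 mod 256 = 30; odd-index sum = 126 mod 256 = 126 → 1e 7e.
Outer input = (K'⊕opad) ∥ inner = 2a 5c 5c 5c ∥ 1e 7e.
Outer hash (tag): even-index sum = 164 mod 256 = 164; odd-index sum = 310 mod 256 = 54 → a4 36.

a436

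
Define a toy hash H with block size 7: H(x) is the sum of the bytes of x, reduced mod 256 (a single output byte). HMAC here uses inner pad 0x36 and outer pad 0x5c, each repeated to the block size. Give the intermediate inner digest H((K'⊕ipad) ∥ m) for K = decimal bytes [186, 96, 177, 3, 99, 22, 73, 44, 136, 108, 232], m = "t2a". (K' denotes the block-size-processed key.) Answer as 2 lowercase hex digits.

f9

Key decimal bytes [186, 96, 177, 3, 99, 22, 73, 44, 136, 108, 232] = ba 60 b1 03 63 16 49 2c 88 6c e8 is 11 bytes > B = 7, so hash it first: H(key) = 98, then zero-pad to 7 bytes: K' = 98 00 00 00 00 00 00.
K' ⊕ ipad = ae 36 36 36 36 36 36.
Inner input = ae 36 36 36 36 36 36 ∥ 74 32 61.
Inner hash: sum = 174+54+54+54+54+54+54+116+50+97 = 761; mod 256 = 249 → f9.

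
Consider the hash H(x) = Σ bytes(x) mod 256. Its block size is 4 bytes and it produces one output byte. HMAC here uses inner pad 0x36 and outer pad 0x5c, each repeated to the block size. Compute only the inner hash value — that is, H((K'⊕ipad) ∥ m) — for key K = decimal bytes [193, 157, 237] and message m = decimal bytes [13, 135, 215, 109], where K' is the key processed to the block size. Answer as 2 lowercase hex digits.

8b

Key decimal bytes [193, 157, 237] = c1 9d ed is 3 bytes ≤ B = 4; zero-pad to 4 bytes: K' = c1 9d ed 00.
K' ⊕ ipad = f7 ab db 36.
Inner input = f7 ab db 36 ∥ 0d 87 d7 6d.
Inner hash: sum = 247+171+219+54+13+135+215+109 = 1163; mod 256 = 139 → 8b.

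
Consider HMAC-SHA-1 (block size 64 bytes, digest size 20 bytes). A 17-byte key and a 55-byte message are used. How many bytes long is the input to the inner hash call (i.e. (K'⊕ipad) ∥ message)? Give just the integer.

119

Key is 17 ≤ 64 bytes, zero-padded: |K'| = 64.
Inner input = (K'⊕ipad) ∥ m → 64 + 55 = 119 bytes.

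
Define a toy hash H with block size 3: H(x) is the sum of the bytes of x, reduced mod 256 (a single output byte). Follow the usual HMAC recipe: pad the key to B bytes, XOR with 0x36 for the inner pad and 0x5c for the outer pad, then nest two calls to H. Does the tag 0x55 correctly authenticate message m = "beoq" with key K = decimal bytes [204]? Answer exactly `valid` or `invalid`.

Key decimal bytes [204] = cc is 1 byte ≤ B = 3; zero-pad to 3 bytes: K' = cc 00 00.
K' ⊕ ipad = fa 36 36; K' ⊕ opad = 90 5c 5c.
Inner hash: sum = 250+54+54+98+101+111+113 = 781; mod 256 = 13 → 0d.
Outer hash (recomputed tag): sum = 144+92+92+13 = 341; mod 256 = 85 → 55.
Recomputed tag = 55; claimed = 55 → match.

valid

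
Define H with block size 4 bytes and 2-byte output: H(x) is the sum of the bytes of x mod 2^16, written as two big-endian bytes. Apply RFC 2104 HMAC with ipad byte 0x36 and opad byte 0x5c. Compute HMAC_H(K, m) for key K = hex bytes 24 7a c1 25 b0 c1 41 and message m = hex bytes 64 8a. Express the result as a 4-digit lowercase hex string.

Key hex bytes 24 7a c1 25 b0 c1 41 is 7 bytes > B = 4, so hash it first: H(key) = 03 36, then zero-pad to 4 bytes: K' = 03 36 00 00.
K' ⊕ ipad = 35 00 36 36.  K' ⊕ opad = 5f 6a 5c 5c.
Inner input = (K'⊕ipad) ∥ m = 35 00 36 36 ∥ 64 8a.
Inner hash: sum = 53+0+54+54+100+138 = 399 → 01 8f.
Outer input = (K'⊕opad) ∥ inner = 5f 6a 5c 5c ∥ 01 8f.
Outer hash (tag): sum = 95+106+92+92+1+143 = 529 → 02 11.

0211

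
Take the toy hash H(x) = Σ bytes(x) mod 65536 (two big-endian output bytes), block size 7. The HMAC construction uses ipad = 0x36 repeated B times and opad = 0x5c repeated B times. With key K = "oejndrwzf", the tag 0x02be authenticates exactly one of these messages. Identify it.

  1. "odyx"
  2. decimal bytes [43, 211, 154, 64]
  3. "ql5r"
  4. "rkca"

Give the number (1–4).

Key "oejndrwzf" = 6f 65 6a 6e 64 72 77 7a 66 is 9 bytes > B = 7, so hash it first: H(key) = 03 d9, then zero-pad to 7 bytes: K' = 03 d9 00 00 00 00 00.
K' ⊕ ipad = 35 ef 36 36 36 36 36; K' ⊕ opad = 5f 85 5c 5c 5c 5c 5c.
m1: inner = H(35 ef 36 36 36 36 36 6f 64 79 78) = 03 f6; tag = H(5f 85 5c 5c 5c 5c 5c 03 f6) = 03a9
m2: inner = H(35 ef 36 36 36 36 36 2b d3 9a 40) = 04 0a; tag = H(5f 85 5c 5c 5c 5c 5c 04 0a) = 02be ← matches
m3: inner = H(35 ef 36 36 36 36 36 71 6c 35 72) = 03 b6; tag = H(5f 85 5c 5c 5c 5c 5c 03 b6) = 0369
m4: inner = H(35 ef 36 36 36 36 36 72 6b 63 61) = 03 d3; tag = H(5f 85 5c 5c 5c 5c 5c 03 d3) = 0386

2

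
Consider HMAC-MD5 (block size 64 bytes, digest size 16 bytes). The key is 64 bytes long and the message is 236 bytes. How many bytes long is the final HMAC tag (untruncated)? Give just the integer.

16

The tag is one MD5 digest: 16 bytes.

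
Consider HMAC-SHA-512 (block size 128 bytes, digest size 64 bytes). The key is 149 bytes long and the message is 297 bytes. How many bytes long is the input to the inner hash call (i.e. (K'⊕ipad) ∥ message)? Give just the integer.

Key is 149 > 128 bytes, so it is hashed to 64 bytes then zero-padded to 128: |K'| = 128.
Inner input = (K'⊕ipad) ∥ m → 128 + 297 = 425 bytes.

425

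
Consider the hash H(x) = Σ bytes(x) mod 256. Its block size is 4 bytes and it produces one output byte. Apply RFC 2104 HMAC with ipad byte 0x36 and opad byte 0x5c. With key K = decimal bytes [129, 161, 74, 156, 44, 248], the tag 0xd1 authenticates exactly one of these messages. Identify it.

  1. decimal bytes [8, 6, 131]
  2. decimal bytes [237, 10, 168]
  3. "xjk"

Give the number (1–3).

1

Key decimal bytes [129, 161, 74, 156, 44, 248] = 81 a1 4a 9c 2c f8 is 6 bytes > B = 4, so hash it first: H(key) = 2c, then zero-pad to 4 bytes: K' = 2c 00 00 00.
K' ⊕ ipad = 1a 36 36 36; K' ⊕ opad = 70 5c 5c 5c.
m1: inner = H(1a 36 36 36 08 06 83) = 4d; tag = H(70 5c 5c 5c 4d) = d1 ← matches
m2: inner = H(1a 36 36 36 ed 0a a8) = 5b; tag = H(70 5c 5c 5c 5b) = df
m3: inner = H(1a 36 36 36 78 6a 6b) = 09; tag = H(70 5c 5c 5c 09) = 8d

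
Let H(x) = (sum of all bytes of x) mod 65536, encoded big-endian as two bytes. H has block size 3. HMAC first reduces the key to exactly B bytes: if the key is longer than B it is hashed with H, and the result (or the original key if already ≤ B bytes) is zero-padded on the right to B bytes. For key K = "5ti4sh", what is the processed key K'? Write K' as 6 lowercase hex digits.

|K| = 6 > B = 3, so first hash the key.
H(K): sum = 53+116+105+52+115+104 = 545 → 02 21.
Zero-pad H(K) = 02 21 to 3 bytes: K' = 02 21 00.

022100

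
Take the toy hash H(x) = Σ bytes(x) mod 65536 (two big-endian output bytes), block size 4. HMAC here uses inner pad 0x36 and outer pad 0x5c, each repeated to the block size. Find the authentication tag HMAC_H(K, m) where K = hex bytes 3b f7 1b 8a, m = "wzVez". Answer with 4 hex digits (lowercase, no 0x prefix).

030f

Key hex bytes 3b f7 1b 8a is exactly B = 4 bytes: K' = 3b f7 1b 8a.
K' ⊕ ipad = 0d c1 2d bc.  K' ⊕ opad = 67 ab 47 d6.
Inner input = (K'⊕ipad) ∥ m = 0d c1 2d bc ∥ 77 7a 56 65 7a.
Inner hash: sum = 13+193+45+188+119+122+86+101+122 = 989 → 03 dd.
Outer input = (K'⊕opad) ∥ inner = 67 ab 47 d6 ∥ 03 dd.
Outer hash (tag): sum = 103+171+71+214+3+221 = 783 → 03 0f.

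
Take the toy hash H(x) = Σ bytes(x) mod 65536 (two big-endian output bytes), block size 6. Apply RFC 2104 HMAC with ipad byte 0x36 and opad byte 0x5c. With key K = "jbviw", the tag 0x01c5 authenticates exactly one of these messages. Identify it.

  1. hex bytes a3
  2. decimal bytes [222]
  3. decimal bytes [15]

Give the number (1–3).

1

Key "jbviw" = 6a 62 76 69 77 is 5 bytes ≤ B = 6; zero-pad to 6 bytes: K' = 6a 62 76 69 77 00.
K' ⊕ ipad = 5c 54 40 5f 41 36; K' ⊕ opad = 36 3e 2a 35 2b 5c.
m1: inner = H(5c 54 40 5f 41 36 a3) = 02 69; tag = H(36 3e 2a 35 2b 5c 02 69) = 01c5 ← matches
m2: inner = H(5c 54 40 5f 41 36 de) = 02 a4; tag = H(36 3e 2a 35 2b 5c 02 a4) = 0200
m3: inner = H(5c 54 40 5f 41 36 0f) = 01 d5; tag = H(36 3e 2a 35 2b 5c 01 d5) = 0230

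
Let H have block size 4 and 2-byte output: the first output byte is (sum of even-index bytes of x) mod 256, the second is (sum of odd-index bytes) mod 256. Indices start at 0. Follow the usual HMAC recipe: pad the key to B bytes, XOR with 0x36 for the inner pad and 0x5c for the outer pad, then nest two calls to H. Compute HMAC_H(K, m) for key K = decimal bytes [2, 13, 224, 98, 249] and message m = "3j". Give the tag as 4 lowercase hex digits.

3988

Key decimal bytes [2, 13, 224, 98, 249] = 02 0d e0 62 f9 is 5 bytes > B = 4, so hash it first: H(key) = db 6f, then zero-pad to 4 bytes: K' = db 6f 00 00.
K' ⊕ ipad = ed 59 36 36.  K' ⊕ opad = 87 33 5c 5c.
Inner input = (K'⊕ipad) ∥ m = ed 59 36 36 ∥ 33 6a.
Inner hash: even-index sum = 342 mod 256 = 86; odd-index sum = 249 mod 256 = 249 → 56 f9.
Outer input = (K'⊕opad) ∥ inner = 87 33 5c 5c ∥ 56 f9.
Outer hash (tag): even-index sum = 313 mod 256 = 57; odd-index sum = 392 mod 256 = 136 → 39 88.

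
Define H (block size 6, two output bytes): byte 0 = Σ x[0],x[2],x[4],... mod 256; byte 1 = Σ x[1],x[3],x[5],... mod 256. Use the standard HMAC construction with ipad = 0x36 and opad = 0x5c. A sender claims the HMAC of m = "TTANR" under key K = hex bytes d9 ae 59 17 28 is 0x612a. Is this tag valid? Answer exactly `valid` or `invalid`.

valid

Key hex bytes d9 ae 59 17 28 is 5 bytes ≤ B = 6; zero-pad to 6 bytes: K' = d9 ae 59 17 28 00.
K' ⊕ ipad = ef 98 6f 21 1e 36; K' ⊕ opad = 85 f2 05 4b 74 5c.
Inner hash: even-index sum = 611 mod 256 = 99; odd-index sum = 401 mod 256 = 145 → 63 91.
Outer hash (recomputed tag): even-index sum = 353 mod 256 = 97; odd-index sum = 554 mod 256 = 42 → 61 2a.
Recomputed tag = 612a; claimed = 612a → match.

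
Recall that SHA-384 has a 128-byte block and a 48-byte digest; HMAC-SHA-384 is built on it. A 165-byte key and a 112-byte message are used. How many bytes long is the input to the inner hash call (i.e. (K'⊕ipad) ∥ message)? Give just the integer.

240

Key is 165 > 128 bytes, so it is hashed to 48 bytes then zero-padded to 128: |K'| = 128.
Inner input = (K'⊕ipad) ∥ m → 128 + 112 = 240 bytes.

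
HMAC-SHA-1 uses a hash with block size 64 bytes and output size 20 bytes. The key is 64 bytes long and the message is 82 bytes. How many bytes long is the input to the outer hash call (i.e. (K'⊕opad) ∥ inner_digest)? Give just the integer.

84

Key is 64 ≤ 64 bytes, zero-padded: |K'| = 64.
Outer input = (K'⊕opad) ∥ H(inner) → 64 + 20 = 84 bytes.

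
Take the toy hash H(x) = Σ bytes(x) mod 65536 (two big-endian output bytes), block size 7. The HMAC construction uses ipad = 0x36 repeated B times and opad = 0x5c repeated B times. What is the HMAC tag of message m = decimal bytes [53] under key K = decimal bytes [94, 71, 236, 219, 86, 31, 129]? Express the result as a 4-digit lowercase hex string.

Key decimal bytes [94, 71, 236, 219, 86, 31, 129] = 5e 47 ec db 56 1f 81 is exactly B = 7 bytes: K' = 5e 47 ec db 56 1f 81.
K' ⊕ ipad = 68 71 da ed 60 29 b7.  K' ⊕ opad = 02 1b b0 87 0a 43 dd.
Inner input = (K'⊕ipad) ∥ m = 68 71 da ed 60 29 b7 ∥ 35.
Inner hash: sum = 104+113+218+237+96+41+183+53 = 1045 → 04 15.
Outer input = (K'⊕opad) ∥ inner = 02 1b b0 87 0a 43 dd ∥ 04 15.
Outer hash (tag): sum = 2+27+176+135+10+67+221+4+21 = 663 → 02 97.

0297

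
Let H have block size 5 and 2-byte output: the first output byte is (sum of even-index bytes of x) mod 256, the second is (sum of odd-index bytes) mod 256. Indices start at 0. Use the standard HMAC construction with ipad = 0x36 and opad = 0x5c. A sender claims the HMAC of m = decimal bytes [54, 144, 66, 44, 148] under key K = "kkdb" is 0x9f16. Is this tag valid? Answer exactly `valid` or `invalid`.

Key "kkdb" = 6b 6b 64 62 is 4 bytes ≤ B = 5; zero-pad to 5 bytes: K' = 6b 6b 64 62 00.
K' ⊕ ipad = 5d 5d 52 54 36; K' ⊕ opad = 37 37 38 3e 5c.
Inner hash: even-index sum = 417 mod 256 = 161; odd-index sum = 445 mod 256 = 189 → a1 bd.
Outer hash (recomputed tag): even-index sum = 392 mod 256 = 136; odd-index sum = 278 mod 256 = 22 → 88 16.
Recomputed tag = 8816; claimed = 9f16 → mismatch.

invalid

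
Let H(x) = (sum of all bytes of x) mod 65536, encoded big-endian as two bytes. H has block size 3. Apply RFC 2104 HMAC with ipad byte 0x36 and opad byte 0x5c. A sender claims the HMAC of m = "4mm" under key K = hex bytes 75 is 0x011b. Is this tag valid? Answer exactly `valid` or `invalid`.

invalid

Key hex bytes 75 is 1 byte ≤ B = 3; zero-pad to 3 bytes: K' = 75 00 00.
K' ⊕ ipad = 43 36 36; K' ⊕ opad = 29 5c 5c.
Inner hash: sum = 67+54+54+52+109+109 = 445 → 01 bd.
Outer hash (recomputed tag): sum = 41+92+92+1+189 = 415 → 01 9f.
Recomputed tag = 019f; claimed = 011b → mismatch.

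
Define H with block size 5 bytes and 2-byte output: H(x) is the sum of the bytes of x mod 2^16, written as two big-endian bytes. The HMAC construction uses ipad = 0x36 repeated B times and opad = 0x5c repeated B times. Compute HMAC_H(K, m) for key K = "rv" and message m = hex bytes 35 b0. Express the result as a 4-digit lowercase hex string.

Key "rv" = 72 76 is 2 bytes ≤ B = 5; zero-pad to 5 bytes: K' = 72 76 00 00 00.
K' ⊕ ipad = 44 40 36 36 36.  K' ⊕ opad = 2e 2a 5c 5c 5c.
Inner input = (K'⊕ipad) ∥ m = 44 40 36 36 36 ∥ 35 b0.
Inner hash: sum = 68+64+54+54+54+53+176 = 523 → 02 0b.
Outer input = (K'⊕opad) ∥ inner = 2e 2a 5c 5c 5c ∥ 02 0b.
Outer hash (tag): sum = 46+42+92+92+92+2+11 = 377 → 01 79.

0179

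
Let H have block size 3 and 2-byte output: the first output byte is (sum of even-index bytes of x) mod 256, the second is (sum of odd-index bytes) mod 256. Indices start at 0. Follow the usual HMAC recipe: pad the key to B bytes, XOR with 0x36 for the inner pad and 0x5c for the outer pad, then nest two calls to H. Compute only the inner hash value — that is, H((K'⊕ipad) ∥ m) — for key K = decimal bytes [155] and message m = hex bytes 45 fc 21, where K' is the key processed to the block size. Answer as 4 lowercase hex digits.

df9c

Key decimal bytes [155] = 9b is 1 byte ≤ B = 3; zero-pad to 3 bytes: K' = 9b 00 00.
K' ⊕ ipad = ad 36 36.
Inner input = ad 36 36 ∥ 45 fc 21.
Inner hash: even-index sum = 479 mod 256 = 223; odd-index sum = 156 mod 256 = 156 → df 9c.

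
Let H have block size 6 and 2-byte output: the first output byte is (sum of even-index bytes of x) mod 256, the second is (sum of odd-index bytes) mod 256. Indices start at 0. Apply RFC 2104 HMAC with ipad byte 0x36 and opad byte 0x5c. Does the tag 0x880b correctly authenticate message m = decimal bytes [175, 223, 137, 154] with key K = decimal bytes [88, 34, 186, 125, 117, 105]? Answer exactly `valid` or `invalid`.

valid

Key decimal bytes [88, 34, 186, 125, 117, 105] = 58 22 ba 7d 75 69 is exactly B = 6 bytes: K' = 58 22 ba 7d 75 69.
K' ⊕ ipad = 6e 14 8c 4b 43 5f; K' ⊕ opad = 04 7e e6 21 29 35.
Inner hash: even-index sum = 629 mod 256 = 117; odd-index sum = 567 mod 256 = 55 → 75 37.
Outer hash (recomputed tag): even-index sum = 392 mod 256 = 136; odd-index sum = 267 mod 256 = 11 → 88 0b.
Recomputed tag = 880b; claimed = 880b → match.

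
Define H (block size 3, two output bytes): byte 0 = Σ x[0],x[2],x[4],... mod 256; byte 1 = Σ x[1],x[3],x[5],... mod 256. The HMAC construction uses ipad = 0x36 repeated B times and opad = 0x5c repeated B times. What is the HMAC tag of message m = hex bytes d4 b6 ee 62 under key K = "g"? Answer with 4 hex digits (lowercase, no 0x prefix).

Key "g" = 67 is 1 byte ≤ B = 3; zero-pad to 3 bytes: K' = 67 00 00.
K' ⊕ ipad = 51 36 36.  K' ⊕ opad = 3b 5c 5c.
Inner input = (K'⊕ipad) ∥ m = 51 36 36 ∥ d4 b6 ee 62.
Inner hash: even-index sum = 415 mod 256 = 159; odd-index sum = 504 mod 256 = 248 → 9f f8.
Outer input = (K'⊕opad) ∥ inner = 3b 5c 5c ∥ 9f f8.
Outer hash (tag): even-index sum = 399 mod 256 = 143; odd-index sum = 251 mod 256 = 251 → 8f fb.

8ffb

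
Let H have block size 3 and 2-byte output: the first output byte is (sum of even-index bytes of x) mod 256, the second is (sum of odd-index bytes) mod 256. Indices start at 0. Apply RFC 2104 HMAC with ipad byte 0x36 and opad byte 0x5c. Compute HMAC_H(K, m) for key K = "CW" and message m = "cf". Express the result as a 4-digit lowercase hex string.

3f1c

Key "CW" = 43 57 is 2 bytes ≤ B = 3; zero-pad to 3 bytes: K' = 43 57 00.
K' ⊕ ipad = 75 61 36.  K' ⊕ opad = 1f 0b 5c.
Inner input = (K'⊕ipad) ∥ m = 75 61 36 ∥ 63 66.
Inner hash: even-index sum = 273 mod 256 = 17; odd-index sum = 196 mod 256 = 196 → 11 c4.
Outer input = (K'⊕opad) ∥ inner = 1f 0b 5c ∥ 11 c4.
Outer hash (tag): even-index sum = 319 mod 256 = 63; odd-index sum = 28 mod 256 = 28 → 3f 1c.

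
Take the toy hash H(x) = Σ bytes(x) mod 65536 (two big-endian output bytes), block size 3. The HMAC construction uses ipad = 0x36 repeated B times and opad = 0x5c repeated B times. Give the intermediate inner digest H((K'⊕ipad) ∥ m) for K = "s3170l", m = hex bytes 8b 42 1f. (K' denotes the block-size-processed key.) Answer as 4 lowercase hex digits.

Key "s3170l" = 73 33 31 37 30 6c is 6 bytes > B = 3, so hash it first: H(key) = 01 aa, then zero-pad to 3 bytes: K' = 01 aa 00.
K' ⊕ ipad = 37 9c 36.
Inner input = 37 9c 36 ∥ 8b 42 1f.
Inner hash: sum = 55+156+54+139+66+31 = 501 → 01 f5.

01f5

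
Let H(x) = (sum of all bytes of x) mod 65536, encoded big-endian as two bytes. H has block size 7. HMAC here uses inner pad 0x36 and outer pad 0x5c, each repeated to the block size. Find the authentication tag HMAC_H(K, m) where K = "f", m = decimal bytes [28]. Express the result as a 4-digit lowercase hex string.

Key "f" = 66 is 1 byte ≤ B = 7; zero-pad to 7 bytes: K' = 66 00 00 00 00 00 00.
K' ⊕ ipad = 50 36 36 36 36 36 36.  K' ⊕ opad = 3a 5c 5c 5c 5c 5c 5c.
Inner input = (K'⊕ipad) ∥ m = 50 36 36 36 36 36 36 ∥ 1c.
Inner hash: sum = 80+54+54+54+54+54+54+28 = 432 → 01 b0.
Outer input = (K'⊕opad) ∥ inner = 3a 5c 5c 5c 5c 5c 5c ∥ 01 b0.
Outer hash (tag): sum = 58+92+92+92+92+92+92+1+176 = 787 → 03 13.

0313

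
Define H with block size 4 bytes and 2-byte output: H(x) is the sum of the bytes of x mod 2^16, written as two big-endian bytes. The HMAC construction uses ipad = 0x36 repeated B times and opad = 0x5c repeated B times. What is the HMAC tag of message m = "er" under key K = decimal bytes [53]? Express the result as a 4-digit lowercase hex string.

01fa

Key decimal bytes [53] = 35 is 1 byte ≤ B = 4; zero-pad to 4 bytes: K' = 35 00 00 00.
K' ⊕ ipad = 03 36 36 36.  K' ⊕ opad = 69 5c 5c 5c.
Inner input = (K'⊕ipad) ∥ m = 03 36 36 36 ∥ 65 72.
Inner hash: sum = 3+54+54+54+101+114 = 380 → 01 7c.
Outer input = (K'⊕opad) ∥ inner = 69 5c 5c 5c ∥ 01 7c.
Outer hash (tag): sum = 105+92+92+92+1+124 = 506 → 01 fa.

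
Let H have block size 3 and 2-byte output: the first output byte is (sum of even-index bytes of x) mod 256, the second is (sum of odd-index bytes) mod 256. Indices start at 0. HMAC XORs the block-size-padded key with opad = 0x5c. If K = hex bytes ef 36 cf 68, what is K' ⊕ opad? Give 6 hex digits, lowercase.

e2c25c

Key hex bytes ef 36 cf 68 is 4 bytes > B = 3, so hash it first: H(key) = be 9e, then zero-pad to 3 bytes: K' = be 9e 00.
XOR each byte with 0x5c: be⊕5c=e2, 9e⊕5c=c2, 00⊕5c=5c.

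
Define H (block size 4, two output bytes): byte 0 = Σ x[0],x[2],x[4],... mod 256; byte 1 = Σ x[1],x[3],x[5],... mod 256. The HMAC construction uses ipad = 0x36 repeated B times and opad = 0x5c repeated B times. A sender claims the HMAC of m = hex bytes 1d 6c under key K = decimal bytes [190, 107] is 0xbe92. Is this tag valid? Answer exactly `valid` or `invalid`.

invalid

Key decimal bytes [190, 107] = be 6b is 2 bytes ≤ B = 4; zero-pad to 4 bytes: K' = be 6b 00 00.
K' ⊕ ipad = 88 5d 36 36; K' ⊕ opad = e2 37 5c 5c.
Inner hash: even-index sum = 219 mod 256 = 219; odd-index sum = 255 mod 256 = 255 → db ff.
Outer hash (recomputed tag): even-index sum = 537 mod 256 = 25; odd-index sum = 402 mod 256 = 146 → 19 92.
Recomputed tag = 1992; claimed = be92 → mismatch.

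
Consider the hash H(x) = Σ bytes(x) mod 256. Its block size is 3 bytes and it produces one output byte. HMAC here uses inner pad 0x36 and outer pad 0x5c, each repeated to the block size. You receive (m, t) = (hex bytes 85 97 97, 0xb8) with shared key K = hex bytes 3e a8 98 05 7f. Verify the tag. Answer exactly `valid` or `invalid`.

Key hex bytes 3e a8 98 05 7f is 5 bytes > B = 3, so hash it first: H(key) = 02, then zero-pad to 3 bytes: K' = 02 00 00.
K' ⊕ ipad = 34 36 36; K' ⊕ opad = 5e 5c 5c.
Inner hash: sum = 52+54+54+133+151+151 = 595; mod 256 = 83 → 53.
Outer hash (recomputed tag): sum = 94+92+92+83 = 361; mod 256 = 105 → 69.
Recomputed tag = 69; claimed = b8 → mismatch.

invalid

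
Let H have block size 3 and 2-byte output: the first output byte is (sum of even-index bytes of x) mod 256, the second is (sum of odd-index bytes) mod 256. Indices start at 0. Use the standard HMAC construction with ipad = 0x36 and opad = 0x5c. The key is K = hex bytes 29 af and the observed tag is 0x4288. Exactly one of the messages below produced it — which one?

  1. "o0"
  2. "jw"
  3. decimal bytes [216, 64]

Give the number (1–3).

3

Key hex bytes 29 af is 2 bytes ≤ B = 3; zero-pad to 3 bytes: K' = 29 af 00.
K' ⊕ ipad = 1f 99 36; K' ⊕ opad = 75 f3 5c.
m1: inner = H(1f 99 36 6f 30) = 85 08; tag = H(75 f3 5c 85 08) = d978
m2: inner = H(1f 99 36 6a 77) = cc 03; tag = H(75 f3 5c cc 03) = d4bf
m3: inner = H(1f 99 36 d8 40) = 95 71; tag = H(75 f3 5c 95 71) = 4288 ← matches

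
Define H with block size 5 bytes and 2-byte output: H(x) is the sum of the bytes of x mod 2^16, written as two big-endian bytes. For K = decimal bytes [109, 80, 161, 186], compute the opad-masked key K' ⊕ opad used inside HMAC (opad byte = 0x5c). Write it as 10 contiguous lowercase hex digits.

310cfde65c

Key decimal bytes [109, 80, 161, 186] = 6d 50 a1 ba is 4 bytes ≤ B = 5; zero-pad to 5 bytes: K' = 6d 50 a1 ba 00.
XOR each byte with 0x5c: 6d⊕5c=31, 50⊕5c=0c, a1⊕5c=fd, ba⊕5c=e6, 00⊕5c=5c.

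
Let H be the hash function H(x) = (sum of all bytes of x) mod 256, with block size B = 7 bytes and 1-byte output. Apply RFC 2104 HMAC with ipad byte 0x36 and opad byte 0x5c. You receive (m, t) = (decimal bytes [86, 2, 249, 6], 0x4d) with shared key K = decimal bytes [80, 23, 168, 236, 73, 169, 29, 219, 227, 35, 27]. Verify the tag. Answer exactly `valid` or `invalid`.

valid

Key decimal bytes [80, 23, 168, 236, 73, 169, 29, 219, 227, 35, 27] = 50 17 a8 ec 49 a9 1d db e3 23 1b is 11 bytes > B = 7, so hash it first: H(key) = 06, then zero-pad to 7 bytes: K' = 06 00 00 00 00 00 00.
K' ⊕ ipad = 30 36 36 36 36 36 36; K' ⊕ opad = 5a 5c 5c 5c 5c 5c 5c.
Inner hash: sum = 48+54+54+54+54+54+54+86+2+249+6 = 715; mod 256 = 203 → cb.
Outer hash (recomputed tag): sum = 90+92+92+92+92+92+92+203 = 845; mod 256 = 77 → 4d.
Recomputed tag = 4d; claimed = 4d → match.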